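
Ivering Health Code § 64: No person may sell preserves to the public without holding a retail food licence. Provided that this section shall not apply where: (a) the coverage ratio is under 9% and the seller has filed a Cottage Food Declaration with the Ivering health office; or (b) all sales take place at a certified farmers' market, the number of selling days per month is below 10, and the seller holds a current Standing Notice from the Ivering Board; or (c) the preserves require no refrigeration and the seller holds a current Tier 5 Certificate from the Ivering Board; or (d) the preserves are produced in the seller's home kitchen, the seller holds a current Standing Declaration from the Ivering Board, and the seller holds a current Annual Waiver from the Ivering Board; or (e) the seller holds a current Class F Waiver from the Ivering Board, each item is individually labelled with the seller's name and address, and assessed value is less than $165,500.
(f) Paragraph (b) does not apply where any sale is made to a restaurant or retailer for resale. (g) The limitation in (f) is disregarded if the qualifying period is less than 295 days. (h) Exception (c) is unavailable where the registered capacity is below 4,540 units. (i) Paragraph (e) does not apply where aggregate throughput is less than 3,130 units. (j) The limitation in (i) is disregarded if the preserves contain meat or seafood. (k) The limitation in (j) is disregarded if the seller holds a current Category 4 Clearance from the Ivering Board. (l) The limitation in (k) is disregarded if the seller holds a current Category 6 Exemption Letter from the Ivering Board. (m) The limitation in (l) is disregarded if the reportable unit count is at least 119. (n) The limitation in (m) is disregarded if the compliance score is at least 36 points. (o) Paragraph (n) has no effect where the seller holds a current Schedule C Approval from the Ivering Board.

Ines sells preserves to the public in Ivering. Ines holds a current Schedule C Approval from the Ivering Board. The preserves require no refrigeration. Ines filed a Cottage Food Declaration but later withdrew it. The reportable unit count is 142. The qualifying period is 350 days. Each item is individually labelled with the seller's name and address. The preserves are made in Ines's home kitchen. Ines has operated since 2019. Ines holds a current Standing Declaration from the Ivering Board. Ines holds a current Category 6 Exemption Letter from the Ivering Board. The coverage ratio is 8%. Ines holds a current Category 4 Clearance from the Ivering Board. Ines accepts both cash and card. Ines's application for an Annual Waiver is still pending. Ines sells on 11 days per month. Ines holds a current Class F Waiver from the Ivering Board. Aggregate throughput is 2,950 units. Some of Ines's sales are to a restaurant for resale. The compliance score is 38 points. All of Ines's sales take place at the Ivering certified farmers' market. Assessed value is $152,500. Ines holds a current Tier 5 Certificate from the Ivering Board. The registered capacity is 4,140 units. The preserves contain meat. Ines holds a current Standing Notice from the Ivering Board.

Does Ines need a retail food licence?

Yes — Ines must hold a retail food licence.

Exception (a) requires that the seller has filed a Cottage Food Declaration with the Ivering health office; but the Cottage Food Declaration was withdrawn, so (a) is unavailable.
Exception (b) does not apply: the number of selling days per month is 11, not below 10.
Exception (c)'s conditions are all satisfied: the preserves are shelf-stable; a current Tier 5 Certificate is held. Turning to paragraph (h): (h) applies — the registered capacity is 4,140 units, below the 4,540 units limit. So (c) is unavailable.
Exception (d) does not apply: the Annual Waiver is not current.
Exception (e)'s conditions are all satisfied: a current Class F Waiver is held; items are individually labelled; assessed value is $152,500, less than the $165,500 limit. Turning to paragraphs (i)–(o): (i) applies — aggregate throughput is 2,950 units, less than the 3,130 units limit. (j) is engaged (the preserves contain meat), but is itself disapplied by (k): (k) operates against (j): a current Category 4 Clearance is held. (l) would limit (k) — a current Category 6 Exemption Letter is held — but (m) sets (l) aside: (m) is engaged — the reportable unit count is 142, meeting the 119 threshold. (n) is engaged (the compliance score is 38 points, meeting the 36 points threshold), but is itself disapplied by (o): (o) operates against (n): a current Schedule C Approval is held. (e) is therefore removed.
No exception displaces § 64.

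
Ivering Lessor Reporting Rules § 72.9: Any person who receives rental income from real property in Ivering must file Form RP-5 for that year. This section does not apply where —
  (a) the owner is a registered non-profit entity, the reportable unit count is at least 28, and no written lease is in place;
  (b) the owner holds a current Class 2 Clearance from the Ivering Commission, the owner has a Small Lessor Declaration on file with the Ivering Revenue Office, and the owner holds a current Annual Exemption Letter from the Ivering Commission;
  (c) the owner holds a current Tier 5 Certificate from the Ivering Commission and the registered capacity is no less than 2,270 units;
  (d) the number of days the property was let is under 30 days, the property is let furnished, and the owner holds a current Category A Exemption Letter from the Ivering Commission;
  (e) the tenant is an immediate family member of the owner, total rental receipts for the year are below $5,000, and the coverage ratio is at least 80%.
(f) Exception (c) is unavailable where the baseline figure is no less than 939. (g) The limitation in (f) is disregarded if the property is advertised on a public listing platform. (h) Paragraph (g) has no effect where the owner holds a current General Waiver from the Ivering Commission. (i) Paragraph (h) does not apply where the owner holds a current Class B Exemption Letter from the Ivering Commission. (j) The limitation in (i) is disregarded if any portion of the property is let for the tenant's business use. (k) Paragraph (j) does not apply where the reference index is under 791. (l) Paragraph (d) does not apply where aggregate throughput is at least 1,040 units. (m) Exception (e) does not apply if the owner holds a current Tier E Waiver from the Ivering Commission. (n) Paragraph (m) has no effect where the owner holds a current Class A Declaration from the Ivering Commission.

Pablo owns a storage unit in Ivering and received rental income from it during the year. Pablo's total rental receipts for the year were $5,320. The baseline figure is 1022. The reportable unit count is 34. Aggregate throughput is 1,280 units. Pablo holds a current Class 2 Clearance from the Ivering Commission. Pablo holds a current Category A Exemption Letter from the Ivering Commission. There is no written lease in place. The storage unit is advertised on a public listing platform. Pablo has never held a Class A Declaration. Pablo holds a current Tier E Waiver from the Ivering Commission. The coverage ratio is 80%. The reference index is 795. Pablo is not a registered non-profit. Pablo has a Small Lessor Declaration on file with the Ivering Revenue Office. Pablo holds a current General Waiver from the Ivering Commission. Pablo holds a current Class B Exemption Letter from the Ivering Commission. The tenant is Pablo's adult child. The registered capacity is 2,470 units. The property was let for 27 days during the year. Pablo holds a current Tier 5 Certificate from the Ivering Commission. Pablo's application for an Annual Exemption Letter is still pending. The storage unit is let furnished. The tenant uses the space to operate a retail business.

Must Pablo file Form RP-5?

Exception (a) does not apply: Pablo is not a registered non-profit.
Exception (b) requires that the owner holds a current Annual Exemption Letter from the Ivering Commission; but no current Annual Exemption Letter is held, so (b) is unavailable.
Exception (c): a current Tier 5 Certificate is held; the registered capacity is 2,470 units, meeting the 2,270 units threshold — every condition holds. However, paragraphs (f)–(k) must be considered: (f) operates against (c): the baseline figure is 1,022, meeting the 939 threshold. (g) would limit (f) — the property is publicly advertised — but (h) sets (g) aside: (h) operates against (g): a current General Waiver is held. (i) is triggered (a current Class B Exemption Letter is held), but is displaced by (j): (j) is triggered — the space is let for business use. (k) is not engaged (the reference index is 795, not under 791), so (j) stands. Exception (c) does not apply.
Exception (d) is satisfied on its face — the number of days the property was let is 27 days, under the 30 days limit; the property is let furnished; a current Category A Exemption Letter is held. However, paragraph (l) must be considered: (l) operates against (d): aggregate throughput is 1,280 units, meeting the 1,040 units threshold. (d) is therefore removed.
Exception (e) fails — total rental receipts for the year are $5,320, not below $5,000.
None of the exceptions is available; § 72.9 applies in full.

Yes — Pablo must file Form RP-5.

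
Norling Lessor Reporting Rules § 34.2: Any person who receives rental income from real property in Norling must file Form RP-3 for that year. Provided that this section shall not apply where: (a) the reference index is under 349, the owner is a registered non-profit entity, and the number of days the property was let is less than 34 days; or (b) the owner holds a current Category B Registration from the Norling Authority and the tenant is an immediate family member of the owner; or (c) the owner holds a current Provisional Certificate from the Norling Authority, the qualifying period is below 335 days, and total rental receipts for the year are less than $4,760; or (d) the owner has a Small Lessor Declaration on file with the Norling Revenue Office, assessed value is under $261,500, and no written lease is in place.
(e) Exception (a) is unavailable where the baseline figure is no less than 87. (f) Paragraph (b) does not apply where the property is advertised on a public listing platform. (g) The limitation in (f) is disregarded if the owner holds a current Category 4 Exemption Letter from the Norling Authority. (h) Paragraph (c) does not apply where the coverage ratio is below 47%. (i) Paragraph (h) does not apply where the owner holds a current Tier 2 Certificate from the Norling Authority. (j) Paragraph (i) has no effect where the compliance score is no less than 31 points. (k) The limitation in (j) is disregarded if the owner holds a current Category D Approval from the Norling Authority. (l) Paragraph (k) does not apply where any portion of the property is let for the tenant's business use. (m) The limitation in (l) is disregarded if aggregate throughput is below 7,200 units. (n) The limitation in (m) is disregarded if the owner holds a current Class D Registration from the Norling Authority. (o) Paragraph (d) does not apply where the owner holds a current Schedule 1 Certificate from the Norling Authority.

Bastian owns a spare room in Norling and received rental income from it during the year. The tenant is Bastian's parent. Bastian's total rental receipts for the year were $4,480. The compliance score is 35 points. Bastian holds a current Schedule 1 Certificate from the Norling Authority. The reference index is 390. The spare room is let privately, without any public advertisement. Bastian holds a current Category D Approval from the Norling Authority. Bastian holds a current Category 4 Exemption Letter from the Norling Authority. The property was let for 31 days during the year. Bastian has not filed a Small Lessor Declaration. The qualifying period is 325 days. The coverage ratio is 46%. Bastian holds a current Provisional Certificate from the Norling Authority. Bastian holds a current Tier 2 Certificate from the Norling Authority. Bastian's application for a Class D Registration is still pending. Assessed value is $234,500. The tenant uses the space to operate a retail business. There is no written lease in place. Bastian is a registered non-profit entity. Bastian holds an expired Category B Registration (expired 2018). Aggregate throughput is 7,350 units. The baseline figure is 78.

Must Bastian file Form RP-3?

Exception (a) fails — the reference index is 390, not under 349.
Exception (b) fails — no current Category B Registration is held.
Exception (c)'s conditions are all satisfied: a current Provisional Certificate is held; the qualifying period is 325 days, below the 335 days limit; total rental receipts for the year are $4,480, less than the $4,760 limit. But applying paragraphs (h)–(n): (h) operates against (c): the coverage ratio is 46%, below the 47% limit. (i) is engaged (a current Tier 2 Certificate is held), but is itself disapplied by (j): (j) operates against (i): the compliance score is 35 points, meeting the 31 points threshold. (k) applies (a current Category D Approval is held), but is itself disapplied by (l): (l) applies — the space is let for business use. (m), which would lift (l), is not engaged — aggregate throughput is 7,350 units, not below 7,200 units. So (c) is unavailable.
Exception (d) requires that the owner has a Small Lessor Declaration on file with the Norling Revenue Office; but no Small Lessor Declaration is on file, so (d) is unavailable.
No exception is made out. Bastian falls within the general rule.

Yes — Bastian must file Form RP-3.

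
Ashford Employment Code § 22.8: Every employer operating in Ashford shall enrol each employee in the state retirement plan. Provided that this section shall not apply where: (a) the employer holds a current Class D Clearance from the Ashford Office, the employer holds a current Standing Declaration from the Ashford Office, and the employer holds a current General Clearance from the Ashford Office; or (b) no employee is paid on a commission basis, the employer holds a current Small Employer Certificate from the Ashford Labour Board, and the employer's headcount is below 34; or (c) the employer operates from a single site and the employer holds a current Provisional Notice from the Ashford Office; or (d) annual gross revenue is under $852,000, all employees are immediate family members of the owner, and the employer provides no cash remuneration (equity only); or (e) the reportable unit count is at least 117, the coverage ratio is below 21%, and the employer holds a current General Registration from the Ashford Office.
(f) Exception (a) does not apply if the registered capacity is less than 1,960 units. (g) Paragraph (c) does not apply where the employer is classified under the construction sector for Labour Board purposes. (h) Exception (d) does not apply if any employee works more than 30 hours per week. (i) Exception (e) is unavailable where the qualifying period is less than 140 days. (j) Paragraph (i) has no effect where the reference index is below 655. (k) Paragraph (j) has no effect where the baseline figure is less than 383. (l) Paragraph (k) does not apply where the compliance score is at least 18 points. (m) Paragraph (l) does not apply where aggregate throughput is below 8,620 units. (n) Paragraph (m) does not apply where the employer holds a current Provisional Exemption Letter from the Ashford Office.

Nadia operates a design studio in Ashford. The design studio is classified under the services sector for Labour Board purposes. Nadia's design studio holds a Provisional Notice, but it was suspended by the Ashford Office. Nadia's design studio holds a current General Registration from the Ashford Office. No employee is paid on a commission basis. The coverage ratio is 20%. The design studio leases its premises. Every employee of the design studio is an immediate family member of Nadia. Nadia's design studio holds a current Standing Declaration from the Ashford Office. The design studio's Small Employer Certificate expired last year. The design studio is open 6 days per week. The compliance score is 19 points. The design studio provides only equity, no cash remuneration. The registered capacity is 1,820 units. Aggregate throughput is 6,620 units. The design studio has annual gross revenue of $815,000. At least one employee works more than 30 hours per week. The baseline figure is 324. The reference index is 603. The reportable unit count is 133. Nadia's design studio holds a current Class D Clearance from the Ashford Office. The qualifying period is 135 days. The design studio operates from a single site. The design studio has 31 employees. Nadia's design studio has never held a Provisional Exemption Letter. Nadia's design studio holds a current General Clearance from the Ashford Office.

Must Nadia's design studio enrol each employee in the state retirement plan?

Exception (a)'s conditions are all satisfied: a current Class D Clearance is held; a current Standing Declaration is held; a current General Clearance is held. But applying paragraph (f): (f) operates — the registered capacity is 1,820 units, less than the 1,960 units limit. (a) is therefore removed.
Exception (b) fails — the Small Employer Certificate has expired.
Exception (c) fails — no current Provisional Notice is held.
Exception (d): annual gross revenue is $815,000, under the $852,000 limit; every employee is an immediate family member; remuneration is equity-only — every condition holds. However, paragraph (h) must be considered: (h) operates against (d): at least one employee exceeds 30 hours/week. Exception (d) does not apply.
Exception (e) is satisfied on its face — the reportable unit count is 133, meeting the 117 threshold; the coverage ratio is 20%, below the 21% limit; a current General Registration is held. Turning to paragraphs (i)–(n): (i) operates against (e): the qualifying period is 135 days, less than the 140 days limit. (j) would limit (i) — the reference index is 603, below the 655 limit — but (k) sets (j) aside: (k) operates against (j): the baseline figure is 324, less than the 383 limit. (l) would limit (k) — the compliance score is 19 points, meeting the 18 points threshold — but (m) sets (l) aside: (m) operates against (l): aggregate throughput is 6,620 units, below the 8,620 units limit. (n), which would lift (m), is inapplicable — there is no Provisional Exemption Letter in force. Exception (e) does not apply.
No exception is made out. Nadia's design studio falls within the general rule.

Yes — Nadia's design studio must enrol each employee in the state retirement plan.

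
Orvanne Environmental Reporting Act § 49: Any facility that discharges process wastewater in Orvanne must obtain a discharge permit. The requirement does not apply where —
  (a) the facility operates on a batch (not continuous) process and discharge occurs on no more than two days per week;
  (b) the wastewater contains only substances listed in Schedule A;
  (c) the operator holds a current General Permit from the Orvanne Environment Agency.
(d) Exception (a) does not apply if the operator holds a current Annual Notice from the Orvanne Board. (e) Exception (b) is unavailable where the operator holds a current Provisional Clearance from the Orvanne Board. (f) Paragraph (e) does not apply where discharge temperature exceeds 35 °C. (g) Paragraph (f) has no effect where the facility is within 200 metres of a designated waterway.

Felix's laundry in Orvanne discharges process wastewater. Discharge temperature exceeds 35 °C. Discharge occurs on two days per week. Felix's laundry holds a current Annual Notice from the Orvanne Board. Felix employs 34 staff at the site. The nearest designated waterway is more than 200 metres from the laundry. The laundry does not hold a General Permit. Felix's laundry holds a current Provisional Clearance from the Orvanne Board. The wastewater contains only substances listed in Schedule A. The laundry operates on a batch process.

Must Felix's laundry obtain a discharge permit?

No — exception (b) applies; Felix's laundry is not required to obtain a discharge permit.

All of (a)'s requirements are met (the facility operates on a batch process; discharge occurs on no more than two days per week). But: (d) operates — a current Annual Notice is held. So (a) is unavailable.
All of (b)'s requirements are met (the wastewater is Schedule-A-only). Under paragraphs (e)–(g): (e) would limit (b) — a current Provisional Clearance is held — but (f) sets (e) aside: (f) operates against (e): discharge temperature exceeds 35 °C. (g) does not operate here (the laundry is more than 200 m from any designated waterway), so (f) stands. (b) remains available.
Exception (c) requires that the operator holds a current General Permit from the Orvanne Environment Agency; but no General Permit is held, so (c) is unavailable.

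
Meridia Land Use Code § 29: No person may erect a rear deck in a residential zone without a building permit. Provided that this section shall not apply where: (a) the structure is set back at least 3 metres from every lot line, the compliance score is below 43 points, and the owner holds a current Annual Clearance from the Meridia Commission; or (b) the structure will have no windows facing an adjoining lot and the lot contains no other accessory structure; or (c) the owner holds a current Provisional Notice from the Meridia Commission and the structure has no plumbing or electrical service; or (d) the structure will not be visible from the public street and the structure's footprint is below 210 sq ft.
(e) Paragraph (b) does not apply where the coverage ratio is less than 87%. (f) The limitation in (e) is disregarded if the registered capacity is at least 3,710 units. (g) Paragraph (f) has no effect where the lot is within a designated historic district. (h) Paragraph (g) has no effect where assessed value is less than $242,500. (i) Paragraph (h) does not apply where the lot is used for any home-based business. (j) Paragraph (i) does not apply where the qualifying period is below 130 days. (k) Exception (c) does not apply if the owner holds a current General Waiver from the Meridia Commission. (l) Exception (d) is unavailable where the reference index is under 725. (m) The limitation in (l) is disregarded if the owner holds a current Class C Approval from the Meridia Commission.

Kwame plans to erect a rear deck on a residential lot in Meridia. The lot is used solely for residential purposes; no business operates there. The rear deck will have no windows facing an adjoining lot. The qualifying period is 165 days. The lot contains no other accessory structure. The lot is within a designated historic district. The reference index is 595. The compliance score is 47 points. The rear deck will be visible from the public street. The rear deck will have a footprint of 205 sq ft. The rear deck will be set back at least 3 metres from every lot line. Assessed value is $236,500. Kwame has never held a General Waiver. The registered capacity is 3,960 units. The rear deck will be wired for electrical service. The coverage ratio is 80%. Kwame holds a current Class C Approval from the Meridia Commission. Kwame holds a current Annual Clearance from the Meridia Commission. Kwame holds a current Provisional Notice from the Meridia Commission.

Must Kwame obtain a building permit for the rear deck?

No — exception (b) applies; Kwame does not need a building permit.

Exception (a) requires that the compliance score is below 43 points; but the compliance score is 47 points, not below 43 points, so (a) is unavailable.
Exception (b) is satisfied on its face — no windows face an adjoining lot; the lot has no other accessory structure. As to paragraphs (e)–(j): (e) is engaged (the coverage ratio is 80%, less than the 87% limit), but is overridden by (f): (f) is triggered — the registered capacity is 3,960 units, meeting the 3,710 units threshold. (g) would limit (f) — the lot is in a historic district — but (h) sets (g) aside: (h) is engaged — assessed value is $236,500, less than the $242,500 limit. (i) does not operate here (the lot is solely residential), so (h) stands. So (b) applies.
Exception (c) does not apply: electrical service is planned.
Exception (d) does not apply: the structure will be visible from the street.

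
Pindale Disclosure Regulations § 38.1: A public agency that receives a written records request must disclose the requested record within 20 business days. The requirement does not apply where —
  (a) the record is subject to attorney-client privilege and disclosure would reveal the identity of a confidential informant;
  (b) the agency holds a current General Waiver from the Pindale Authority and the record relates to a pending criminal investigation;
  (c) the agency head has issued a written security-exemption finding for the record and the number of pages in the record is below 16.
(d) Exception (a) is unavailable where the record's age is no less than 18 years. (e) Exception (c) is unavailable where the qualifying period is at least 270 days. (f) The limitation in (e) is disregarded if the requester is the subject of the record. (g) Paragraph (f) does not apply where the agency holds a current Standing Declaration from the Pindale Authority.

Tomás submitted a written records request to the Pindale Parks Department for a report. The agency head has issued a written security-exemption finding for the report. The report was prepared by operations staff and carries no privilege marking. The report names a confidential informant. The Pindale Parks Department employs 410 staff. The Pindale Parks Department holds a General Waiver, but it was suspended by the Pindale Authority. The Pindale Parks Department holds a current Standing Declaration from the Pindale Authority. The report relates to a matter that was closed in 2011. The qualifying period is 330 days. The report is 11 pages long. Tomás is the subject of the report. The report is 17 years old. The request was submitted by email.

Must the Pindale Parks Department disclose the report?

Yes — the Pindale Parks Department must disclose the report.

Exception (a) requires that the record is subject to attorney-client privilege; but the report carries no privilege marking, so (a) is unavailable.
Exception (b) does not apply: the General Waiver is not current.
All of (c)'s requirements are met (a written security-exemption finding has been issued; the number of pages in the record is 11, below the 16 limit). Turning to paragraphs (e)–(g): (e) operates — the qualifying period is 330 days, meeting the 270 days threshold. (f) would limit (e) — Tomás is the subject of the report — but (g) sets (f) aside: (g) operates against (f): a current Standing Declaration is held. Exception (c) does not apply.
Every exception is unavailable, so the rule governs.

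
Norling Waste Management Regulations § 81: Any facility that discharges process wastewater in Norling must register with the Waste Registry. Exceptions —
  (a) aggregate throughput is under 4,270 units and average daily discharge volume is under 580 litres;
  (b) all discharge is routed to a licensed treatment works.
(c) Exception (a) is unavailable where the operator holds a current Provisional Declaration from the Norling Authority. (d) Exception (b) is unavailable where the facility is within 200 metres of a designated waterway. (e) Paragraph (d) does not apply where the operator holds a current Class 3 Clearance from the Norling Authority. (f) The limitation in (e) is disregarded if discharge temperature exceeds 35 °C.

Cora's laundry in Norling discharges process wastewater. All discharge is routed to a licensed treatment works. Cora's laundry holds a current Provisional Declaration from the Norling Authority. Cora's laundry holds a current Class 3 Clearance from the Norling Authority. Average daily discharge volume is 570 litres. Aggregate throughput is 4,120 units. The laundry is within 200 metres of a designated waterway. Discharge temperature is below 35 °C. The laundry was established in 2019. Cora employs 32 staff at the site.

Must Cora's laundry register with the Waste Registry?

No — exception (b) applies; Cora's laundry is not required to register with the Waste Registry.

Exception (a)'s conditions are all satisfied: aggregate throughput is 4,120 units, under the 4,270 units limit; average daily discharge volume is 570 litres, under the 580 litres limit. Turning to paragraph (c): (c) operates — a current Provisional Declaration is held. (a) is therefore removed.
All of (b)'s requirements are met (discharge is routed to a licensed treatment works). As to paragraphs (d)–(f): (d) applies (the laundry is within 200 m of a designated waterway), but is set aside by (e): (e) operates against (d): a current Class 3 Clearance is held. (f), which would lift (e), is not triggered — discharge temperature is below 35 °C. So (b) applies.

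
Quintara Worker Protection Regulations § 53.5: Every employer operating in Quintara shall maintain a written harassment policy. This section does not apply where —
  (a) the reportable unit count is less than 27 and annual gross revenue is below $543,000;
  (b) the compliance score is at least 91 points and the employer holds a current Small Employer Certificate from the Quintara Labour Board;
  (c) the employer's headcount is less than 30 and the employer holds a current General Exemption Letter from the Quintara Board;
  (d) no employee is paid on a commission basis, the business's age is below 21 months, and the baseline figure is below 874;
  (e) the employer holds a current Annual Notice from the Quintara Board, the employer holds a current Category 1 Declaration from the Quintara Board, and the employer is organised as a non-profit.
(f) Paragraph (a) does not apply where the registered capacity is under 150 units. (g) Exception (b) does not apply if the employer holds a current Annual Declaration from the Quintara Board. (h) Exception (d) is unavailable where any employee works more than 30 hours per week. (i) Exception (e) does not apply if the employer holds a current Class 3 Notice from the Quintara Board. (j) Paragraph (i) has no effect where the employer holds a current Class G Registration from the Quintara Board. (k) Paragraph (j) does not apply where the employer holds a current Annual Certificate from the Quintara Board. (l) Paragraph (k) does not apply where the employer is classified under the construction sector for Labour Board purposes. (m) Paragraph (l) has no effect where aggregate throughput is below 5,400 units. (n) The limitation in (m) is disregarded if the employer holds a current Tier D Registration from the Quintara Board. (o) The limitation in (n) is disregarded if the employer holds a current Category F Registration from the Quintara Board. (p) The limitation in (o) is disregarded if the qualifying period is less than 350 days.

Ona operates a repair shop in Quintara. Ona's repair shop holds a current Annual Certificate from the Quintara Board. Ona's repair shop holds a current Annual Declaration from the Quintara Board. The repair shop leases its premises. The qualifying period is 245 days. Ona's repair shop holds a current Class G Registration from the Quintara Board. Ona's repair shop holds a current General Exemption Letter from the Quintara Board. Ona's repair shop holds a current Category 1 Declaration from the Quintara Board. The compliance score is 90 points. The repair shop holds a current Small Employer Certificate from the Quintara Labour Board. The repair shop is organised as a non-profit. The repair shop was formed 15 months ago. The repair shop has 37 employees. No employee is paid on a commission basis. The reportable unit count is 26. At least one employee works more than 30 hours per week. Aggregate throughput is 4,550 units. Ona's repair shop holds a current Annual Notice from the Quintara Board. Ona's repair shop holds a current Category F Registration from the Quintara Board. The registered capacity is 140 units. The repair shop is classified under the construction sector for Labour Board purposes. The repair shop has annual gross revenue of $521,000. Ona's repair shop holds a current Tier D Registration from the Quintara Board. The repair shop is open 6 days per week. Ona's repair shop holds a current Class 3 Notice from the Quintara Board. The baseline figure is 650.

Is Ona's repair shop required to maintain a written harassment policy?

No — exception (e) applies; Ona's repair shop is not required to maintain a written harassment policy.

Exception (a)'s conditions are all satisfied: the reportable unit count is 26, less than the 27 limit; annual gross revenue is $521,000, below the $543,000 limit. But applying paragraph (f): (f) operates against (a): the registered capacity is 140 units, under the 150 units limit. So (a) is unavailable.
Exception (b) fails — the compliance score is 90 points, short of 91 points.
Exception (c) requires that the employer's headcount is less than 30; but the employer's headcount is 37, not less than 30, so (c) is unavailable.
Exception (d): no employee is paid on commission; the business's age is 15 months, below the 21 months limit; the baseline figure is 650, below the 874 limit — every condition holds. However, paragraph (h) must be considered: (h) is triggered — at least one employee exceeds 30 hours/week. (d) is therefore removed.
All of (e)'s requirements are met (a current Annual Notice is held; a current Category 1 Declaration is held; the employer is a non-profit). Applying paragraphs (i)–(p): (i) is engaged (a current Class 3 Notice is held), but is displaced by (j): (j) applies — a current Class G Registration is held. (k) is triggered (a current Annual Certificate is held), but is overridden by (l): (l) operates against (k): the repair shop is classified under the construction sector. (m) would limit (l) — aggregate throughput is 4,550 units, below the 5,400 units limit — but (n) sets (m) aside: (n) operates against (m): a current Tier D Registration is held. (o) would limit (n) — a current Category F Registration is held — but (p) sets (o) aside: (p) operates against (o): the qualifying period is 245 days, less than the 350 days limit. So (e) applies.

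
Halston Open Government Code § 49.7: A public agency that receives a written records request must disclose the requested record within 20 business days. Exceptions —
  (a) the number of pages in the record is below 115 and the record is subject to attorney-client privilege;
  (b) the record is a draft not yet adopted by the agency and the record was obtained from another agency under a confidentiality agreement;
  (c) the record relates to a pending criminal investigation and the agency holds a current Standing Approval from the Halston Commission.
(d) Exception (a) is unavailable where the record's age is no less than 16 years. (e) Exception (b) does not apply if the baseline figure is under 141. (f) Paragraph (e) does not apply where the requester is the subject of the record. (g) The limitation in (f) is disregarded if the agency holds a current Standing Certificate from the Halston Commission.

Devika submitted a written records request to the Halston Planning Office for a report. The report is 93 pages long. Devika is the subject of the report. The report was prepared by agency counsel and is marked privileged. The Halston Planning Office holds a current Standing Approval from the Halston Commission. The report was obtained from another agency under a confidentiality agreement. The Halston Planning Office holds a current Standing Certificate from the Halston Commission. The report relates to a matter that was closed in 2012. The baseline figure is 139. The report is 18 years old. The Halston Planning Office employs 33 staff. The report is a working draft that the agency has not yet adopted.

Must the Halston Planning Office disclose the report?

Exception (a)'s conditions are all satisfied: the number of pages in the record is 93, below the 115 limit; the report is privileged. Turning to paragraph (d): (d) operates against (a): the record's age is 18 years, meeting the 16 years threshold. Exception (a) does not apply.
Exception (b): the report is an unadopted draft; the report was obtained under a confidentiality agreement — every condition holds. But: (e) operates — the baseline figure is 139, under the 141 limit. (f) would limit (e) — Devika is the subject of the report — but (g) sets (f) aside: (g) operates against (f): a current Standing Certificate is held. (b) is therefore removed.
Exception (c) does not apply: the report relates to a closed matter.
Every exception is unavailable, so the rule governs.

Yes — the Halston Planning Office must disclose the report.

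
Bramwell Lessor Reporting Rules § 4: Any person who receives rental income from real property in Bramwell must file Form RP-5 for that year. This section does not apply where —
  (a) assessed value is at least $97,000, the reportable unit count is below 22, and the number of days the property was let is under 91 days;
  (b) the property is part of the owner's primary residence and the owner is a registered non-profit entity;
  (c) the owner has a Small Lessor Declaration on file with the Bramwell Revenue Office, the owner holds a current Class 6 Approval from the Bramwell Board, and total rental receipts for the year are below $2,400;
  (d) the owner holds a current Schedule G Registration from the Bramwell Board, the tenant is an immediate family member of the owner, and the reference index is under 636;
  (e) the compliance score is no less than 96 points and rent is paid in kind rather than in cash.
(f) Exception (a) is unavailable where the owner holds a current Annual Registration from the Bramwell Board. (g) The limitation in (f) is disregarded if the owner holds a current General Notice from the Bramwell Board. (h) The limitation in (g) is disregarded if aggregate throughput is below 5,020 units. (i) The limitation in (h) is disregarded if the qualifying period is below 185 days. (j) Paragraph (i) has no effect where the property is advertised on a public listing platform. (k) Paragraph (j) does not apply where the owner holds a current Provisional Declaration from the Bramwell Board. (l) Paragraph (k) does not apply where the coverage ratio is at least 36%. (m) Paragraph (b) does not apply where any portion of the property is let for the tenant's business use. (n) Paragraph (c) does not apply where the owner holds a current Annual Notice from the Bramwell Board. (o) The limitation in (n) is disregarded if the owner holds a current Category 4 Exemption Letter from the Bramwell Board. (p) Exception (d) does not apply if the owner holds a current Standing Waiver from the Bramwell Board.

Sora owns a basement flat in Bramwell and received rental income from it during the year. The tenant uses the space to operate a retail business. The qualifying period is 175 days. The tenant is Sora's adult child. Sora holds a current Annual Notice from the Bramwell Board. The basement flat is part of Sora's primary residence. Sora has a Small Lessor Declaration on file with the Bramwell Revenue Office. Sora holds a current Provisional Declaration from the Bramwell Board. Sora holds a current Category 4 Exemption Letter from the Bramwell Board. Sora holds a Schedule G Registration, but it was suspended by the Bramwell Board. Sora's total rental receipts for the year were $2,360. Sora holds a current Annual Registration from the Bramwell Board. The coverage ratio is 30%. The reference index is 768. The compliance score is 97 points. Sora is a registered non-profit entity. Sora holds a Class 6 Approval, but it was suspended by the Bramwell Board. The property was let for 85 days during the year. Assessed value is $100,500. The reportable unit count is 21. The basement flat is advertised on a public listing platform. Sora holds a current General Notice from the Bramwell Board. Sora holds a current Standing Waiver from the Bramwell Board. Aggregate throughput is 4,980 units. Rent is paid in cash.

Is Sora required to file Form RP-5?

No — exception (a) applies; Sora is not required to file Form RP-5.

Exception (a): assessed value is $100,500, meeting the $97,000 threshold; the reportable unit count is 21, below the 22 limit; the number of days the property was let is 85 days, under the 91 days limit — every condition holds. Considering the limiting provisions: (f) is triggered (a current Annual Registration is held), but yields to (g): (g) is triggered — a current General Notice is held. (h) would limit (g) — aggregate throughput is 4,980 units, below the 5,020 units limit — but (i) sets (h) aside: (i) is triggered — the qualifying period is 175 days, below the 185 days limit. (j) is triggered (the property is publicly advertised), but is overridden by (k): (k) operates against (j): a current Provisional Declaration is held. (l), which would lift (k), is inapplicable — the coverage ratio is 30%, short of 36%. So (a) applies.
Exception (b): the basement flat is part of the primary residence; Sora is a registered non-profit — every condition holds. Turning to paragraph (m): (m) operates against (b): the space is let for business use. So (b) is unavailable.
Exception (c) does not apply: the Class 6 Approval is not current.
Exception (d) fails — there is no Schedule G Registration in force.
Exception (e) fails — rent is paid in cash.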